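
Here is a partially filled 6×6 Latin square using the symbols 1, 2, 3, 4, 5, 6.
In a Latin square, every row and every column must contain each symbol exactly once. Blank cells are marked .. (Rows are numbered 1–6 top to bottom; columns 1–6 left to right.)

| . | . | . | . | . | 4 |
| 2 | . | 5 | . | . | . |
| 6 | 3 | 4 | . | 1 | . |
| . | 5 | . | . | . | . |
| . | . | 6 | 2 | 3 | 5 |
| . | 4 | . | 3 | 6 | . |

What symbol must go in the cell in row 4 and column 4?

Row 2, column 5: row 2 has {2, 5} and column 5 has {1, 3, 6}, leaving only 4.
Row 3, column 4: row 3 has {1, 3, 4, 6} and column 4 has {2, 3}, leaving only 5.
Row 3, column 6: row 3 has {1, 3, 4, 5, 6} and column 6 has {4, 5}, leaving only 2.
Row 4, column 5: row 4 has {5} and column 5 has {1, 3, 4, 6}, leaving only 2.
Row 1, column 5: row 1 has {4} and column 5 has {1, 2, 3, 4, 6}, leaving only 5.
Row 5, column 2: row 5 has {2, 3, 5, 6} and column 2 has {3, 4, 5}, leaving only 1.
Row 2, column 2: row 2 has {2, 4, 5} and column 2 has {1, 3, 4, 5}, leaving only 6.
Row 1, column 2: row 1 has {4, 5} and column 2 has {1, 3, 4, 5, 6}, leaving only 2.
Row 2, column 4: row 2 has {2, 4, 5, 6} and column 4 has {2, 3, 5}, leaving only 1.
Row 1, column 4: row 1 has {2, 4, 5} and column 4 has {1, 2, 3, 5}, leaving only 6.
Row 4 already has {2, 5} and column 4 already has {1, 2, 3, 5, 6}, so row 4, column 4 must be 4.

4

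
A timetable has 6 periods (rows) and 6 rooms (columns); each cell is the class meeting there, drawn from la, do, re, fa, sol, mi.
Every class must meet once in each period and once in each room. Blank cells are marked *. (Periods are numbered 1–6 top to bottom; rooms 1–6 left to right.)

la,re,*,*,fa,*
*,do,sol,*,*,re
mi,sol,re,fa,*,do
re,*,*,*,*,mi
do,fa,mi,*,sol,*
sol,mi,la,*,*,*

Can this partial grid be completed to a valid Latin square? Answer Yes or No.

Yes

No period or room among the givens repeats a symbol, and propagating forced cells runs into no contradiction.
One valid completion exists (for instance, la re do mi fa sol / fa do sol la mi re / mi sol re fa la do / re la fa sol do mi / do fa mi re sol la / sol mi la do re fa).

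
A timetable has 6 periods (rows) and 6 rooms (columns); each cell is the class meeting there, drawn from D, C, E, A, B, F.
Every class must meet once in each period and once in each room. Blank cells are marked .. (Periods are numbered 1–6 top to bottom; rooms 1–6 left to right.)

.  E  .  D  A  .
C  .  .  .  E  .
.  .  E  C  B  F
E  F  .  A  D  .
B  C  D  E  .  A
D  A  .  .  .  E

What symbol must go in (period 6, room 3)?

Period 1, room 1: period 1 has {D, E, A} and room 1 has {D, C, E, B}, leaving only F.
Period 3, room 1: period 3 has {C, E, B, F} and room 1 has {D, C, E, B, F}, leaving only A.
Period 3, room 2: period 3 has {C, E, A, B, F} and room 2 has {C, E, A, F}, leaving only D.
Period 2, room 2: period 2 has {C, E} and room 2 has {D, C, E, A, F}, leaving only B.
Period 2, room 4: period 2 has {C, E, B} and room 4 has {D, C, E, A}, leaving only F.
Period 2, room 3: period 2 has {C, E, B, F} and room 3 has {D, E}, leaving only A.
Period 2, room 6: period 2 has {C, E, A, B, F} and room 6 has {E, A, F}, leaving only D.
Period 5, room 5: period 5 has {D, C, E, A, B} and room 5 has {D, E, A, B}, leaving only F.
Period 6, room 4: period 6 has {D, E, A} and room 4 has {D, C, E, A, F}, leaving only B.
Period 6, room 5: period 6 has {D, E, A, B} and room 5 has {D, E, A, B, F}, leaving only C.
Period 6 already has {D, C, E, A, B} and room 3 already has {D, E, A}, so period 6, room 3 must be F.

F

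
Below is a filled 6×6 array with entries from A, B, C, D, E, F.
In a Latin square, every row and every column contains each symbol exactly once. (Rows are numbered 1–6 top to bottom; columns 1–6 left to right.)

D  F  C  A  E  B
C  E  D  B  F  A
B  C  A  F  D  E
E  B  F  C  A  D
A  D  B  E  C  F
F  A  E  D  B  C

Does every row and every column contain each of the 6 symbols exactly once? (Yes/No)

Each row is a permutation of the 6 symbols, and so is each column.

Yes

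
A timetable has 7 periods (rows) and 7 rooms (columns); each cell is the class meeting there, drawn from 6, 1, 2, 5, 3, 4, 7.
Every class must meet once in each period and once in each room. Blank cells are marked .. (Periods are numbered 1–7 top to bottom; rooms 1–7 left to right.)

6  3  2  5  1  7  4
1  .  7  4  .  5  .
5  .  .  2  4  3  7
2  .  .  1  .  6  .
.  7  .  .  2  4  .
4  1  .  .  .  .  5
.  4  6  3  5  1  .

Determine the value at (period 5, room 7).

Period 3, room 2: period 3 has {2, 5, 3, 4, 7} and room 2 has {1, 3, 4, 7}, leaving only 6.
Period 2, room 2: period 2 has {1, 5, 4, 7} and room 2 has {6, 1, 3, 4, 7}, leaving only 2.
Period 3, room 3: period 3 has {6, 2, 5, 3, 4, 7} and room 3 has {6, 2, 7}, leaving only 1.
Period 4, room 2: period 4 has {6, 1, 2} and room 2 has {6, 1, 2, 3, 4, 7}, leaving only 5.
Period 4, room 7: period 4 has {6, 1, 2, 5} and room 7 has {5, 4, 7}, leaving only 3.
Period 2, room 7: period 2 has {1, 2, 5, 4, 7} and room 7 has {5, 3, 4, 7}, leaving only 6.
Period 5 already has {2, 4, 7} and room 7 already has {6, 5, 3, 4, 7}, so period 5, room 7 must be 1.

1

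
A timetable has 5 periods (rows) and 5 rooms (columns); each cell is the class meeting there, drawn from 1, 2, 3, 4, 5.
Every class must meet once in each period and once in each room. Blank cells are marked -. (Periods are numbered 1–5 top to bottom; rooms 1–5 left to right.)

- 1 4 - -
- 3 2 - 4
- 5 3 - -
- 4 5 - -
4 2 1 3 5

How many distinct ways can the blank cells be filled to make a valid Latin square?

3

Period 1, room 1: eliminating its period and room leaves {2, 3, 5}.
Period 1, room 4: eliminating its period and room leaves {2, 5}.
Period 1, room 5: eliminating its period and room leaves {2, 3}.
Period 2, room 1: eliminating its period and room leaves {1, 5}.
Period 2, room 4: eliminating its period and room leaves {1, 5}.
Period 3, room 1: eliminating its period and room leaves {1, 2}.
Period 3, room 4: eliminating its period and room leaves {1, 2, 4}.
Period 3, room 5: eliminating its period and room leaves {1, 2}.
Period 4, room 1: eliminating its period and room leaves {1, 2, 3}.
Period 4, room 4: eliminating its period and room leaves {1, 2}.
Period 4, room 5: eliminating its period and room leaves {1, 2, 3}.
Enumerating the assignments across these blanks that avoid any period or room repeat gives 3 completions.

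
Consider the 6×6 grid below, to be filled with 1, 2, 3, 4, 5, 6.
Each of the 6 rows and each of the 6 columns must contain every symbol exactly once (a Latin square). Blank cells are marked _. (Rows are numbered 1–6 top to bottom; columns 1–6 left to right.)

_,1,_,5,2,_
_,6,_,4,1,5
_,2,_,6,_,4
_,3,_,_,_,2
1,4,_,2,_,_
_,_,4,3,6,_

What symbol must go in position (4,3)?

Row 4, column 4: row 4 has {2, 3} and column 4 has {2, 3, 4, 5, 6}, leaving only 1.
Row 6, column 2: row 6 has {3, 4, 6} and column 2 has {1, 2, 3, 4, 6}, leaving only 5.
Row 6, column 1: row 6 has {3, 4, 5, 6} and column 1 has {1}, leaving only 2.
Row 2, column 1: row 2 has {1, 4, 5, 6} and column 1 has {1, 2}, leaving only 3.
Row 2, column 3: row 2 has {1, 3, 4, 5, 6} and column 3 has {4}, leaving only 2.
Row 3, column 1: row 3 has {2, 4, 6} and column 1 has {1, 2, 3}, leaving only 5.
Row 3, column 5: row 3 has {2, 4, 5, 6} and column 5 has {1, 2, 6}, leaving only 3.
Row 3, column 3: row 3 has {2, 3, 4, 5, 6} and column 3 has {2, 4}, leaving only 1.
Row 5, column 5: row 5 has {1, 2, 4} and column 5 has {1, 2, 3, 6}, leaving only 5.
Row 4, column 5: row 4 has {1, 2, 3} and column 5 has {1, 2, 3, 5, 6}, leaving only 4.
Row 4, column 1: row 4 has {1, 2, 3, 4} and column 1 has {1, 2, 3, 5}, leaving only 6.
Row 4 already has {1, 2, 3, 4, 6} and column 3 already has {1, 2, 4}, so row 4, column 3 must be 5.

5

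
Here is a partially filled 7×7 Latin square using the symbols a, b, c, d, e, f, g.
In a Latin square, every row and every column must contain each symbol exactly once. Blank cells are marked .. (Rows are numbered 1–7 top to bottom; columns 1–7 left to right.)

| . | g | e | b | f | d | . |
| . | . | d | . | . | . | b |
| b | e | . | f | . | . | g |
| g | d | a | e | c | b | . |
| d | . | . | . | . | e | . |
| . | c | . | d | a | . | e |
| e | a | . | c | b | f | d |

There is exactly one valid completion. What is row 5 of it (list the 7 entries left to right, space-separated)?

d b f a g e c

Row 5, column 5: row 5 has {d, e} and column 5 has {a, b, c, f}, leaving only g.
Row 5, column 4: row 5 has {d, e, g} and column 4 has {b, c, d, e, f}, leaving only a.
Row 2, column 2: row 2 has {b, d} and column 2 has {a, c, d, e, g}, leaving only f.
Row 5, column 2: row 5 has {a, d, e, g} and column 2 has {a, c, d, e, f, g}, leaving only b.
Row 2, column 4: row 2 has {b, d, f} and column 4 has {a, b, c, d, e, f}, leaving only g.
Row 2, column 5: row 2 has {b, d, f, g} and column 5 has {a, b, c, f, g}, leaving only e.
Row 3, column 3: row 3 has {b, e, f, g} and column 3 has {a, d, e}, leaving only c.
Row 5, column 3: row 5 has {a, b, d, e, g} and column 3 has {a, c, d, e}, leaving only f.
Row 5, column 7: row 5 has {a, b, d, e, f, g} and column 7 has {b, d, e, g}, leaving only c.
So row 5 reads: d b f a g e c.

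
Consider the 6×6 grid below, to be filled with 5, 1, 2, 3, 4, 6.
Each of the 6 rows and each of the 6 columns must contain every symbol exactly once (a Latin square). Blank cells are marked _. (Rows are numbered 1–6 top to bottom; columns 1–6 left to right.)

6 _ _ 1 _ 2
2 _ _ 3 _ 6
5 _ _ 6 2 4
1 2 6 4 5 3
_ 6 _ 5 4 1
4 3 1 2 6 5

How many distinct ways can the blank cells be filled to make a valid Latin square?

Row 1, column 2: eliminating its row and column leaves {5, 4}.
Row 1, column 3: eliminating its row and column leaves {5, 3, 4}.
Row 1, column 5: eliminating its row and column leaves {3}.
Row 2, column 2: eliminating its row and column leaves {5, 1, 4}.
Row 2, column 3: eliminating its row and column leaves {5, 4}.
Row 2, column 5: eliminating its row and column leaves {1}.
Row 3, column 2: eliminating its row and column leaves {1}.
Row 3, column 3: eliminating its row and column leaves {3}.
Row 5, column 1: eliminating its row and column leaves {3}.
Row 5, column 3: eliminating its row and column leaves {2, 3}.
Enumerating the assignments across these blanks that avoid any row or column repeat gives 2 completions.

2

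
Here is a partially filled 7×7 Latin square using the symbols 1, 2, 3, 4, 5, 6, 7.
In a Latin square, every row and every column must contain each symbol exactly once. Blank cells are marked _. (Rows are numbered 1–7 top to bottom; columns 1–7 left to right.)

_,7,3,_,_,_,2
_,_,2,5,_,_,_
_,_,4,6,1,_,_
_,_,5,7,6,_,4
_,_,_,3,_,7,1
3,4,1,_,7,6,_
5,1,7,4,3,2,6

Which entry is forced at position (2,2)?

6

Row 1, column 4: row 1 has {2, 3, 7} and column 4 has {3, 4, 5, 6, 7}, leaving only 1.
Row 2, column 5: row 2 has {2, 5} and column 5 has {1, 3, 6, 7}, leaving only 4.
Row 1, column 5: row 1 has {1, 2, 3, 7} and column 5 has {1, 3, 4, 6, 7}, leaving only 5.
Row 1, column 6: row 1 has {1, 2, 3, 5, 7} and column 6 has {2, 6, 7}, leaving only 4.
Row 1, column 1: row 1 has {1, 2, 3, 4, 5, 7} and column 1 has {3, 5}, leaving only 6.
Row 5, column 3: row 5 has {1, 3, 7} and column 3 has {1, 2, 3, 4, 5, 7}, leaving only 6.
Row 5, column 5: row 5 has {1, 3, 6, 7} and column 5 has {1, 3, 4, 5, 6, 7}, leaving only 2.
Row 5, column 1: row 5 has {1, 2, 3, 6, 7} and column 1 has {3, 5, 6}, leaving only 4.
Row 5, column 2: row 5 has {1, 2, 3, 4, 6, 7} and column 2 has {1, 4, 7}, leaving only 5.
Row 6, column 4: row 6 has {1, 3, 4, 6, 7} and column 4 has {1, 3, 4, 5, 6, 7}, leaving only 2.
Row 6, column 7: row 6 has {1, 2, 3, 4, 6, 7} and column 7 has {1, 2, 4, 6}, leaving only 5.
Row 2, column 2 is narrowed to {3, 6}.
If it were 3, then row 2, column 7 would be left with no valid symbol.
So row 2, column 2 must be 6.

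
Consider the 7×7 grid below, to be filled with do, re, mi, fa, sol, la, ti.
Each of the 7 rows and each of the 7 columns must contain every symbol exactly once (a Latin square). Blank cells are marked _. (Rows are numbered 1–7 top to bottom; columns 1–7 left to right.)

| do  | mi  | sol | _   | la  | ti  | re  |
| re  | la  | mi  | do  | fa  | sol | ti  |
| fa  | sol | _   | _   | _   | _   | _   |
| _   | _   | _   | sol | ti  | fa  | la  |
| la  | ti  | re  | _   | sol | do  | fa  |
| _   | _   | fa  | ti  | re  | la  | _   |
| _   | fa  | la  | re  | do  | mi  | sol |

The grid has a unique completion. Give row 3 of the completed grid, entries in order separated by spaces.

Row 3, column 5: row 3 has {fa, sol} and column 5 has {do, re, fa, sol, la, ti}, leaving only mi.
Row 3, column 4: row 3 has {mi, fa, sol} and column 4 has {do, re, sol, ti}, leaving only la.
Row 3, column 6: row 3 has {mi, fa, sol, la} and column 6 has {do, mi, fa, sol, la, ti}, leaving only re.
Row 3, column 7: row 3 has {re, mi, fa, sol, la} and column 7 has {re, fa, sol, la, ti}, leaving only do.
Row 3, column 3: row 3 has {do, re, mi, fa, sol, la} and column 3 has {re, mi, fa, sol, la}, leaving only ti.
So row 3 reads: fa sol ti la mi re do.

fa sol ti la mi re do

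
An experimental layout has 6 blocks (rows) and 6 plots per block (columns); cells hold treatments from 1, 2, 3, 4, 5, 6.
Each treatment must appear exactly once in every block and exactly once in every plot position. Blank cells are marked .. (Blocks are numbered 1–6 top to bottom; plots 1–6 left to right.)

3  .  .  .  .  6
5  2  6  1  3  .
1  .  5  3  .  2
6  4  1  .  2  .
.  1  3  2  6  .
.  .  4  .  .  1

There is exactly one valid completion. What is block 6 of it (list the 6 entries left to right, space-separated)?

2 3 4 6 5 1

Block 6, plot 1: block 6 has {1, 4} and plot 1 has {1, 3, 5, 6}, leaving only 2.
Block 6, plot 5: block 6 has {1, 2, 4} and plot 5 has {2, 3, 6}, leaving only 5.
Block 6, plot 4: block 6 has {1, 2, 4, 5} and plot 4 has {1, 2, 3}, leaving only 6.
Block 6, plot 2: block 6 has {1, 2, 4, 5, 6} and plot 2 has {1, 2, 4}, leaving only 3.
So block 6 reads: 2 3 4 6 5 1.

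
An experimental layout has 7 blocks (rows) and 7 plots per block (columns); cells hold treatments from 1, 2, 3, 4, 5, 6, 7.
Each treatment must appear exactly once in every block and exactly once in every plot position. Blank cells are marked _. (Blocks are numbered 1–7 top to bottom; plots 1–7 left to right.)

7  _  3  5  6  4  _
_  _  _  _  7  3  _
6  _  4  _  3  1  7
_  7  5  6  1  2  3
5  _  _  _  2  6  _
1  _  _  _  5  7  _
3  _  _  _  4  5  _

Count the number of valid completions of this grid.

7

Block 1, plot 2: eliminating its block and plot leaves {1, 2}.
Block 1, plot 7: eliminating its block and plot leaves {1, 2}.
Block 2, plot 1: eliminating its block and plot leaves {2, 4}.
Block 2, plot 2: eliminating its block and plot leaves {1, 2, 4, 5, 6}.
Block 2, plot 3: eliminating its block and plot leaves {1, 2, 6}.
Block 2, plot 4: eliminating its block and plot leaves {1, 2, 4}.
Block 2, plot 7: eliminating its block and plot leaves {1, 2, 4, 5, 6}.
Block 3, plot 2: eliminating its block and plot leaves {2, 5}.
Block 3, plot 4: eliminating its block and plot leaves {2}.
Block 4, plot 1: eliminating its block and plot leaves {4}.
Block 5, plot 2: eliminating its block and plot leaves {1, 3, 4}.
Block 5, plot 3: eliminating its block and plot leaves {1, 7}.
Block 5, plot 4: eliminating its block and plot leaves {1, 3, 4, 7}.
Block 5, plot 7: eliminating its block and plot leaves {1, 4}.
Block 6, plot 2: eliminating its block and plot leaves {2, 3, 4, 6}.
Block 6, plot 3: eliminating its block and plot leaves {2, 6}.
Block 6, plot 4: eliminating its block and plot leaves {2, 3, 4}.
Block 6, plot 7: eliminating its block and plot leaves {2, 4, 6}.
Block 7, plot 2: eliminating its block and plot leaves {1, 2, 6}.
Block 7, plot 3: eliminating its block and plot leaves {1, 2, 6, 7}.
Block 7, plot 4: eliminating its block and plot leaves {1, 2, 7}.
Block 7, plot 7: eliminating its block and plot leaves {1, 2, 6}.
Enumerating the assignments across these blanks that avoid any block or plot repeat gives 7 completions.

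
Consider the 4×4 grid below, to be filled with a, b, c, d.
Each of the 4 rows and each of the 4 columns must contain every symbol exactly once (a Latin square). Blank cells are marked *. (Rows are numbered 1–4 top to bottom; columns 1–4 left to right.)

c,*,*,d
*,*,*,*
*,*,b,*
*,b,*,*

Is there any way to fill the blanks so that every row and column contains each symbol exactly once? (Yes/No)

No

Row 1, column 2: row 1 has {c, d} and column 2 has {b}, so it must be a.
Now row 1, column 3: row 1 together with column 3 already contain {a, b, c, d} — every symbol — so nothing can go there. The grid has no valid completion.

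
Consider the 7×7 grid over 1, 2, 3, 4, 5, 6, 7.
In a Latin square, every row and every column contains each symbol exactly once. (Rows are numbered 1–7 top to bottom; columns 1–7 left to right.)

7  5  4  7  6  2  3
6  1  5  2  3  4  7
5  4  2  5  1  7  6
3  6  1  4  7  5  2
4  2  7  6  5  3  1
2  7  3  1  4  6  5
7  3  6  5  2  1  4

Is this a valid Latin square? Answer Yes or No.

No

Row 3 contains 5 twice (at columns 1 and 4); row 1 is also not a permutation.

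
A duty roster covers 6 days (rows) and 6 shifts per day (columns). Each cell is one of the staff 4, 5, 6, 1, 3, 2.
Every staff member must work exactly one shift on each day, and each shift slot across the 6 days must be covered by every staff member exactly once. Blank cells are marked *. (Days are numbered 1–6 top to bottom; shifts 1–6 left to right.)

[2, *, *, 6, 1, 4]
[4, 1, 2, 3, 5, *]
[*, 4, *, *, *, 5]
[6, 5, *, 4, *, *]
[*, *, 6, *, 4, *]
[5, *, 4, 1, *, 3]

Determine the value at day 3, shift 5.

Day 1, shift 2: day 1 has {4, 6, 1, 2} and shift 2 has {4, 5, 1}, leaving only 3.
Day 1, shift 3: day 1 has {4, 6, 1, 3, 2} and shift 3 has {4, 6, 2}, leaving only 5.
Day 2, shift 6: day 2 has {4, 5, 1, 3, 2} and shift 6 has {4, 5, 3}, leaving only 6.
Day 3, shift 4: day 3 has {4, 5} and shift 4 has {4, 6, 1, 3}, leaving only 2.
Day 5, shift 2: day 5 has {4, 6} and shift 2 has {4, 5, 1, 3}, leaving only 2.
Day 5, shift 4: day 5 has {4, 6, 2} and shift 4 has {4, 6, 1, 3, 2}, leaving only 5.
Day 5, shift 6: day 5 has {4, 5, 6, 2} and shift 6 has {4, 5, 6, 3}, leaving only 1.
Day 4, shift 6: day 4 has {4, 5, 6} and shift 6 has {4, 5, 6, 1, 3}, leaving only 2.
Day 4, shift 5: day 4 has {4, 5, 6, 2} and shift 5 has {4, 5, 1}, leaving only 3.
Day 3 already has {4, 5, 2} and shift 5 already has {4, 5, 1, 3}, so day 3, shift 5 must be 6.

6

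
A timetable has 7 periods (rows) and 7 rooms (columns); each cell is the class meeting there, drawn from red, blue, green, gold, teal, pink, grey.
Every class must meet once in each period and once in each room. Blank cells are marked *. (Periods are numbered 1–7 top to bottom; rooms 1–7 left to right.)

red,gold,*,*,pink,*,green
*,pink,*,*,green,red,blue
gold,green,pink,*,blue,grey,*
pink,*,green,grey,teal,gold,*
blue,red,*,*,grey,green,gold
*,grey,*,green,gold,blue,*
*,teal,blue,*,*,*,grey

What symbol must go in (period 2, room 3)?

Period 1, room 6: period 1 has {red, green, gold, pink} and room 6 has {red, blue, green, gold, grey}, leaving only teal.
Period 1, room 3: period 1 has {red, green, gold, teal, pink} and room 3 has {blue, green, pink}, leaving only grey.
Period 1, room 4: period 1 has {red, green, gold, teal, pink, grey} and room 4 has {green, grey}, leaving only blue.
Period 4, room 2: period 4 has {green, gold, teal, pink, grey} and room 2 has {red, green, gold, teal, pink, grey}, leaving only blue.
Period 4, room 7: period 4 has {blue, green, gold, teal, pink, grey} and room 7 has {blue, green, gold, grey}, leaving only red.
Period 3, room 7: period 3 has {blue, green, gold, pink, grey} and room 7 has {red, blue, green, gold, grey}, leaving only teal.
Period 3, room 4: period 3 has {blue, green, gold, teal, pink, grey} and room 4 has {blue, green, grey}, leaving only red.
Period 5, room 3: period 5 has {red, blue, green, gold, grey} and room 3 has {blue, green, pink, grey}, leaving only teal.
Period 2 already has {red, blue, green, pink} and room 3 already has {blue, green, teal, pink, grey}, so period 2, room 3 must be gold.

gold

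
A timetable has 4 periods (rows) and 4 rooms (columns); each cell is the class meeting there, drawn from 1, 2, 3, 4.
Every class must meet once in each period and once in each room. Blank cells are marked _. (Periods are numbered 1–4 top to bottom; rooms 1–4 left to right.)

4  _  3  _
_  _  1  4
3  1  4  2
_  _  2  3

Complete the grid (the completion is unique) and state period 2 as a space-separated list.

Period 2, room 1: period 2 has {1, 4} and room 1 has {3, 4}, leaving only 2.
Period 2, room 2: period 2 has {1, 2, 4} and room 2 has {1}, leaving only 3.
So period 2 reads: 2 3 1 4.

2 3 1 4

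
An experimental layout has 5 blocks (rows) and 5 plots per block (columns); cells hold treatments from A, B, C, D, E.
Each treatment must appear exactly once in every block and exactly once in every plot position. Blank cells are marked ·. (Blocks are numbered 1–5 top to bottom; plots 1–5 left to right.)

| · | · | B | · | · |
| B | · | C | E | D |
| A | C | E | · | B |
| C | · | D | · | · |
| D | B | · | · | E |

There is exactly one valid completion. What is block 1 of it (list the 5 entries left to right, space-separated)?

Block 1, plot 1: block 1 has {B} and plot 1 has {A, B, C, D}, leaving only E.
Block 2, plot 2: block 2 has {B, C, D, E} and plot 2 has {B, C}, leaving only A.
Block 1, plot 2: block 1 has {B, E} and plot 2 has {A, B, C}, leaving only D.
Block 3, plot 4: block 3 has {A, B, C, E} and plot 4 has {E}, leaving only D.
Block 4, plot 2: block 4 has {C, D} and plot 2 has {A, B, C, D}, leaving only E.
Block 4, plot 5: block 4 has {C, D, E} and plot 5 has {B, D, E}, leaving only A.
Block 1, plot 5: block 1 has {B, D, E} and plot 5 has {A, B, D, E}, leaving only C.
Block 1, plot 4: block 1 has {B, C, D, E} and plot 4 has {D, E}, leaving only A.
So block 1 reads: E D B A C.

E D B A C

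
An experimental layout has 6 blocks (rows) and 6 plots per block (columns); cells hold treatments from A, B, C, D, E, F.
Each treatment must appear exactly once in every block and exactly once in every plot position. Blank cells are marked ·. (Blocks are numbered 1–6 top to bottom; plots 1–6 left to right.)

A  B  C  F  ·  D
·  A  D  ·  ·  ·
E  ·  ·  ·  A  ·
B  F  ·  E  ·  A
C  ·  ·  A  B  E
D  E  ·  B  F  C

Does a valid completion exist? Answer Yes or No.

No

Block 4, plot 3: block 4 together with plot 3 already contain {A, B, C, D, E, F} — every symbol — so nothing can go there. The grid has no valid completion.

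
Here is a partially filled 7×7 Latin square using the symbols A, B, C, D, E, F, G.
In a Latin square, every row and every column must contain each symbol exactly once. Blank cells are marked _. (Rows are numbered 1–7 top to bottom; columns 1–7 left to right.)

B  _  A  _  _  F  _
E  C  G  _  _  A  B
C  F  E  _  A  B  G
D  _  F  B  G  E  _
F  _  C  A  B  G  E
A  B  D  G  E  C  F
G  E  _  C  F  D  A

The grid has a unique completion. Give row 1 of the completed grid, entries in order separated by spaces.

B G A E C F D

Row 2, column 5: row 2 has {A, B, C, E, G} and column 5 has {A, B, E, F, G}, leaving only D.
Row 1, column 5: row 1 has {A, B, F} and column 5 has {A, B, D, E, F, G}, leaving only C.
Row 1, column 7: row 1 has {A, B, C, F} and column 7 has {A, B, E, F, G}, leaving only D.
Row 1, column 2: row 1 has {A, B, C, D, F} and column 2 has {B, C, E, F}, leaving only G.
Row 1, column 4: row 1 has {A, B, C, D, F, G} and column 4 has {A, B, C, G}, leaving only E.
So row 1 reads: B G A E C F D.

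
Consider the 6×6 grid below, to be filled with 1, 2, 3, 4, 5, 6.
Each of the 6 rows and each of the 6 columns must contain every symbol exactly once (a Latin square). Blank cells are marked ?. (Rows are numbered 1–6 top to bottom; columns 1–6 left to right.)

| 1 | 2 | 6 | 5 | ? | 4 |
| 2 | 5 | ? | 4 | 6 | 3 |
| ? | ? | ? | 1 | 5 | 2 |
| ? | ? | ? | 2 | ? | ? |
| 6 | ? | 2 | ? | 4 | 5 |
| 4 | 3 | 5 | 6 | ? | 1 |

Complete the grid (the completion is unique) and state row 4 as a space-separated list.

Row 4, column 6: row 4 has {2} and column 6 has {1, 2, 3, 4, 5}, leaving only 6.
Row 1, column 5: row 1 has {1, 2, 4, 5, 6} and column 5 has {4, 5, 6}, leaving only 3.
Row 4, column 5: row 4 has {2, 6} and column 5 has {3, 4, 5, 6}, leaving only 1.
Row 4, column 2: row 4 has {1, 2, 6} and column 2 has {2, 3, 5}, leaving only 4.
Row 4, column 3: row 4 has {1, 2, 4, 6} and column 3 has {2, 5, 6}, leaving only 3.
Row 4, column 1: row 4 has {1, 2, 3, 4, 6} and column 1 has {1, 2, 4, 6}, leaving only 5.
So row 4 reads: 5 4 3 2 1 6.

5 4 3 2 1 6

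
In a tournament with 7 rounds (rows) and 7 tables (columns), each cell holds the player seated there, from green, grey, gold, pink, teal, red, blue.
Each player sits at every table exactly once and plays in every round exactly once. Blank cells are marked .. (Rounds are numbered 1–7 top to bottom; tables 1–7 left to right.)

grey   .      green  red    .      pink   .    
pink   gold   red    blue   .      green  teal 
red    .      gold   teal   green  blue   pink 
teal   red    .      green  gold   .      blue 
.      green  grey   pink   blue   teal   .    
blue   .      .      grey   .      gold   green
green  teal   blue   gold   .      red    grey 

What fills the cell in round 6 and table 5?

red

Round 1, table 2: round 1 has {green, grey, pink, red} and table 2 has {green, gold, teal, red}, leaving only blue.
Round 1, table 5: round 1 has {green, grey, pink, red, blue} and table 5 has {green, gold, blue}, leaving only teal.
Round 1, table 7: round 1 has {green, grey, pink, teal, red, blue} and table 7 has {green, grey, pink, teal, blue}, leaving only gold.
Round 2, table 5: round 2 has {green, gold, pink, teal, red, blue} and table 5 has {green, gold, teal, blue}, leaving only grey.
Round 3, table 2: round 3 has {green, gold, pink, teal, red, blue} and table 2 has {green, gold, teal, red, blue}, leaving only grey.
Round 4, table 3: round 4 has {green, gold, teal, red, blue} and table 3 has {green, grey, gold, red, blue}, leaving only pink.
Round 4, table 6: round 4 has {green, gold, pink, teal, red, blue} and table 6 has {green, gold, pink, teal, red, blue}, leaving only grey.
Round 5, table 1: round 5 has {green, grey, pink, teal, blue} and table 1 has {green, grey, pink, teal, red, blue}, leaving only gold.
Round 5, table 7: round 5 has {green, grey, gold, pink, teal, blue} and table 7 has {green, grey, gold, pink, teal, blue}, leaving only red.
Round 6, table 2: round 6 has {green, grey, gold, blue} and table 2 has {green, grey, gold, teal, red, blue}, leaving only pink.
Round 6 already has {green, grey, gold, pink, blue} and table 5 already has {green, grey, gold, teal, blue}, so round 6, table 5 must be red.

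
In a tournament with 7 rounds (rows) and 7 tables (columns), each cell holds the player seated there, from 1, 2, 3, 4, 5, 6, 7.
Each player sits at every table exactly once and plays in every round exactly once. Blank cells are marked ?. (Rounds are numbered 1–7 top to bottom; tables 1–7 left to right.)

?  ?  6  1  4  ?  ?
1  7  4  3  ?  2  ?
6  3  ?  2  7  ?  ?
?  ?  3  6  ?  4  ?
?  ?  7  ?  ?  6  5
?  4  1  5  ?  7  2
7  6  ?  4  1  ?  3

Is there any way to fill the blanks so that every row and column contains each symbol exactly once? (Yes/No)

Round 5, table 4: round 5 together with table 4 already contain {1, 2, 3, 4, 5, 6, 7} — every symbol — so nothing can go there. The grid has no valid completion.

No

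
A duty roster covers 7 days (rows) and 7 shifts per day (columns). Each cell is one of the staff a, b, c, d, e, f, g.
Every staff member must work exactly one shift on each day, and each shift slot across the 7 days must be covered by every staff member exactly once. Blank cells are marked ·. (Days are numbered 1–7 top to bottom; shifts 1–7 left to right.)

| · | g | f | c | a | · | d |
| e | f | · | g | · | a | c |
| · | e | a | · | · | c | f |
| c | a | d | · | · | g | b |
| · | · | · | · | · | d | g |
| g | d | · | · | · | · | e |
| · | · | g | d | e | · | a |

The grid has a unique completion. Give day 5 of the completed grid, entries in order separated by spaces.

Day 1, shift 1: day 1 has {a, c, d, f, g} and shift 1 has {c, e, g}, leaving only b.
Day 1, shift 6: day 1 has {a, b, c, d, f, g} and shift 6 has {a, c, d, g}, leaving only e.
Day 2, shift 3: day 2 has {a, c, e, f, g} and shift 3 has {a, d, f, g}, leaving only b.
Day 2, shift 5: day 2 has {a, b, c, e, f, g} and shift 5 has {a, e}, leaving only d.
Day 3, shift 1: day 3 has {a, c, e, f} and shift 1 has {b, c, e, g}, leaving only d.
Day 3, shift 4: day 3 has {a, c, d, e, f} and shift 4 has {c, d, g}, leaving only b.
Day 3, shift 5: day 3 has {a, b, c, d, e, f} and shift 5 has {a, d, e}, leaving only g.
Day 4, shift 5: day 4 has {a, b, c, d, g} and shift 5 has {a, d, e, g}, leaving only f.
Day 4, shift 4: day 4 has {a, b, c, d, f, g} and shift 4 has {b, c, d, g}, leaving only e.
Day 6, shift 3: day 6 has {d, e, g} and shift 3 has {a, b, d, f, g}, leaving only c.
Day 5, shift 3: day 5 has {d, g} and shift 3 has {a, b, c, d, f, g}, leaving only e.
Day 6, shift 5: day 6 has {c, d, e, g} and shift 5 has {a, d, e, f, g}, leaving only b.
Day 5, shift 5: day 5 has {d, e, g} and shift 5 has {a, b, d, e, f, g}, leaving only c.
Day 5, shift 2: day 5 has {c, d, e, g} and shift 2 has {a, d, e, f, g}, leaving only b.
Day 6, shift 6: day 6 has {b, c, d, e, g} and shift 6 has {a, c, d, e, g}, leaving only f.
Day 6, shift 4: day 6 has {b, c, d, e, f, g} and shift 4 has {b, c, d, e, g}, leaving only a.
Day 5, shift 4: day 5 has {b, c, d, e, g} and shift 4 has {a, b, c, d, e, g}, leaving only f.
Day 5, shift 1: day 5 has {b, c, d, e, f, g} and shift 1 has {b, c, d, e, g}, leaving only a.
So day 5 reads: a b e f c d g.

a b e f c d g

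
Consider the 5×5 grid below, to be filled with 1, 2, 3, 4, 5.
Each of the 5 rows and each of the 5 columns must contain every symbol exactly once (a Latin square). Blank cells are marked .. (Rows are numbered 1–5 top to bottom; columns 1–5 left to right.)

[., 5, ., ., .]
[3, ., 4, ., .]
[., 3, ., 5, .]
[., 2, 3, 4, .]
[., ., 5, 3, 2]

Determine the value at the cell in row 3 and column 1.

2

Row 2, column 2: row 2 has {3, 4} and column 2 has {2, 3, 5}, leaving only 1.
Row 2, column 4: row 2 has {1, 3, 4} and column 4 has {3, 4, 5}, leaving only 2.
Row 1, column 4: row 1 has {5} and column 4 has {2, 3, 4, 5}, leaving only 1.
Row 1, column 3: row 1 has {1, 5} and column 3 has {3, 4, 5}, leaving only 2.
Row 1, column 1: row 1 has {1, 2, 5} and column 1 has {3}, leaving only 4.
Row 1, column 5: row 1 has {1, 2, 4, 5} and column 5 has {2}, leaving only 3.
Row 2, column 5: row 2 has {1, 2, 3, 4} and column 5 has {2, 3}, leaving only 5.
Row 3, column 3: row 3 has {3, 5} and column 3 has {2, 3, 4, 5}, leaving only 1.
Row 3 already has {1, 3, 5} and column 1 already has {3, 4}, so row 3, column 1 must be 2.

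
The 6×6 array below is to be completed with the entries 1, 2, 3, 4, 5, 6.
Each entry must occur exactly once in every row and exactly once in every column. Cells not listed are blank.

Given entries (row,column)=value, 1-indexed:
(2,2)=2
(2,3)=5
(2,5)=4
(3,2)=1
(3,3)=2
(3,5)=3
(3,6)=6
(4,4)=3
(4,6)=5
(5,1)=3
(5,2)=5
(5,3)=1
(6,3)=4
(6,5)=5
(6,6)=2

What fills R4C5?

1

Row 4, column 3: row 4 has {3, 5} and column 3 has {1, 2, 4, 5}, leaving only 6.
Row 1, column 3: row 1 has {} and column 3 has {1, 2, 4, 5, 6}, leaving only 3.
Row 4, column 2: row 4 has {3, 5, 6} and column 2 has {1, 2, 5}, leaving only 4.
Row 1, column 2: row 1 has {3} and column 2 has {1, 2, 4, 5}, leaving only 6.
Row 5, column 6: row 5 has {1, 3, 5} and column 6 has {2, 5, 6}, leaving only 4.
Row 1, column 6: row 1 has {3, 6} and column 6 has {2, 4, 5, 6}, leaving only 1.
Row 1, column 5: row 1 has {1, 3, 6} and column 5 has {3, 4, 5}, leaving only 2.
Row 4 already has {3, 4, 5, 6} and column 5 already has {2, 3, 4, 5}, so row 4, column 5 must be 1.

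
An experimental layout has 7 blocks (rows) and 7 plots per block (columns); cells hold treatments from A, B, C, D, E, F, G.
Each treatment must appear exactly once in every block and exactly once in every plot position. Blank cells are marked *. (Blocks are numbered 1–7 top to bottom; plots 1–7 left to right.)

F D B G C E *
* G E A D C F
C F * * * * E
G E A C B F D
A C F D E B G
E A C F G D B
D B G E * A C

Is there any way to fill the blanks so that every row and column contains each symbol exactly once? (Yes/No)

No block or plot among the givens repeats a symbol, and propagating forced cells runs into no contradiction.
One valid completion exists (for instance, F D B G C E A / B G E A D C F / C F D B A G E / G E A C B F D / A C F D E B G / E A C F G D B / D B G E F A C).

Yes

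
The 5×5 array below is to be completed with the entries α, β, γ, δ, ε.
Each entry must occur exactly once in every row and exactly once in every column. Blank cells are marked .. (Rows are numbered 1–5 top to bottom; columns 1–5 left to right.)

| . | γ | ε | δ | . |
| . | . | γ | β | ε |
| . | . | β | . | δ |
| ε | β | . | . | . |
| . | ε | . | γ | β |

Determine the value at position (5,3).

α

Row 1, column 5: row 1 has {γ, δ, ε} and column 5 has {β, δ, ε}, leaving only α.
Row 1, column 1: row 1 has {α, γ, δ, ε} and column 1 has {ε}, leaving only β.
Row 3, column 2: row 3 has {β, δ} and column 2 has {β, γ, ε}, leaving only α.
Row 2, column 2: row 2 has {β, γ, ε} and column 2 has {α, β, γ, ε}, leaving only δ.
Row 2, column 1: row 2 has {β, γ, δ, ε} and column 1 has {β, ε}, leaving only α.
Row 3, column 1: row 3 has {α, β, δ} and column 1 has {α, β, ε}, leaving only γ.
Row 3, column 4: row 3 has {α, β, γ, δ} and column 4 has {β, γ, δ}, leaving only ε.
Row 4, column 4: row 4 has {β, ε} and column 4 has {β, γ, δ, ε}, leaving only α.
Row 4, column 3: row 4 has {α, β, ε} and column 3 has {β, γ, ε}, leaving only δ.
Row 5 already has {β, γ, ε} and column 3 already has {β, γ, δ, ε}, so row 5, column 3 must be α.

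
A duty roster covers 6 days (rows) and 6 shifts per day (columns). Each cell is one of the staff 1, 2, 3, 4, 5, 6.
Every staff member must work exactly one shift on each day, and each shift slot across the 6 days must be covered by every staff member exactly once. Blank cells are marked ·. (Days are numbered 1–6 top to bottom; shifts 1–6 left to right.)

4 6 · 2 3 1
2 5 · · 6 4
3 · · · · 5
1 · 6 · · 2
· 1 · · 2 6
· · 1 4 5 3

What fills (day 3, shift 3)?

2

Day 1, shift 3: day 1 has {1, 2, 3, 4, 6} and shift 3 has {1, 6}, leaving only 5.
Day 2, shift 3: day 2 has {2, 4, 5, 6} and shift 3 has {1, 5, 6}, leaving only 3.
Day 2, shift 4: day 2 has {2, 3, 4, 5, 6} and shift 4 has {2, 4}, leaving only 1.
Day 3, shift 4: day 3 has {3, 5} and shift 4 has {1, 2, 4}, leaving only 6.
Day 4, shift 5: day 4 has {1, 2, 6} and shift 5 has {2, 3, 5, 6}, leaving only 4.
Day 3, shift 5: day 3 has {3, 5, 6} and shift 5 has {2, 3, 4, 5, 6}, leaving only 1.
Day 4, shift 2: day 4 has {1, 2, 4, 6} and shift 2 has {1, 5, 6}, leaving only 3.
Day 4, shift 4: day 4 has {1, 2, 3, 4, 6} and shift 4 has {1, 2, 4, 6}, leaving only 5.
Day 5, shift 1: day 5 has {1, 2, 6} and shift 1 has {1, 2, 3, 4}, leaving only 5.
Day 5, shift 3: day 5 has {1, 2, 5, 6} and shift 3 has {1, 3, 5, 6}, leaving only 4.
Day 3 already has {1, 3, 5, 6} and shift 3 already has {1, 3, 4, 5, 6}, so day 3, shift 3 must be 2.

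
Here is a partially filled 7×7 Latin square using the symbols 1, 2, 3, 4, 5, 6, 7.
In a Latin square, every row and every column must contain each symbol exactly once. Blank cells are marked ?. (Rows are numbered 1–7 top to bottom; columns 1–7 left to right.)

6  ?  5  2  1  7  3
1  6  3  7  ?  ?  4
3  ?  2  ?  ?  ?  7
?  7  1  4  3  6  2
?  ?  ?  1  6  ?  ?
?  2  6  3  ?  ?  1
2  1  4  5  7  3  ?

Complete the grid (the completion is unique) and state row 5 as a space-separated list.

4 3 7 1 6 2 5

Row 5, column 3: row 5 has {1, 6} and column 3 has {1, 2, 3, 4, 5, 6}, leaving only 7.
Row 5, column 7: row 5 has {1, 6, 7} and column 7 has {1, 2, 3, 4, 7}, leaving only 5.
Row 5, column 1: row 5 has {1, 5, 6, 7} and column 1 has {1, 2, 3, 6}, leaving only 4.
Row 5, column 2: row 5 has {1, 4, 5, 6, 7} and column 2 has {1, 2, 6, 7}, leaving only 3.
Row 5, column 6: row 5 has {1, 3, 4, 5, 6, 7} and column 6 has {3, 6, 7}, leaving only 2.
So row 5 reads: 4 3 7 1 6 2 5.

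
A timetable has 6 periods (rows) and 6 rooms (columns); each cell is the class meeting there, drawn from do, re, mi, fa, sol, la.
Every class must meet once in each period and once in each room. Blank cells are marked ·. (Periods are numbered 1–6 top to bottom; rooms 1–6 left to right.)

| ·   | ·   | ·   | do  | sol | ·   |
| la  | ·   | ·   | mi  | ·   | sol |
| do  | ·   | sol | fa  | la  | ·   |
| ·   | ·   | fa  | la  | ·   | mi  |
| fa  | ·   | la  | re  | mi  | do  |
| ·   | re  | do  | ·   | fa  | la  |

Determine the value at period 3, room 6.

re

Period 3 already has {do, fa, sol, la} and room 6 already has {do, mi, sol, la}, so period 3, room 6 must be re.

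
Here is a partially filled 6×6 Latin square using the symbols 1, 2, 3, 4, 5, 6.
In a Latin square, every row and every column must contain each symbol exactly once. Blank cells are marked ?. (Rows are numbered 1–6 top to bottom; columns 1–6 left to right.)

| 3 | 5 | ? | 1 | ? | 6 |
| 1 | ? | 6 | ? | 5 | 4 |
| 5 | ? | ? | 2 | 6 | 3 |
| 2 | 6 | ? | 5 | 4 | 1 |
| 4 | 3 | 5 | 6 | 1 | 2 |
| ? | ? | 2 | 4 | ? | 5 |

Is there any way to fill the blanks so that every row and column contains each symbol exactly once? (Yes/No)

No row or column among the givens repeats a symbol, and propagating forced cells runs into no contradiction.
One valid completion exists (for instance, 3 5 4 1 2 6 / 1 2 6 3 5 4 / 5 4 1 2 6 3 / 2 6 3 5 4 1 / 4 3 5 6 1 2 / 6 1 2 4 3 5).

Yes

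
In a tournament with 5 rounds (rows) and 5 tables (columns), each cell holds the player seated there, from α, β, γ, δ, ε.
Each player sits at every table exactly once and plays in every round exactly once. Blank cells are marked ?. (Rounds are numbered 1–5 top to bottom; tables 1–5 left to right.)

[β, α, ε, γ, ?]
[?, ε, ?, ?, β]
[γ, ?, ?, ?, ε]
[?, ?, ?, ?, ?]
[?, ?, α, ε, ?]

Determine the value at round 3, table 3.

Round 1, table 5: round 1 has {α, β, γ, ε} and table 5 has {β, ε}, leaving only δ.
Round 5, table 1: round 5 has {α, ε} and table 1 has {β, γ}, leaving only δ.
Round 2, table 1: round 2 has {β, ε} and table 1 has {β, γ, δ}, leaving only α.
Round 2, table 4: round 2 has {α, β, ε} and table 4 has {γ, ε}, leaving only δ.
Round 2, table 3: round 2 has {α, β, δ, ε} and table 3 has {α, ε}, leaving only γ.
Round 4, table 1: round 4 has {} and table 1 has {α, β, γ, δ}, leaving only ε.
Round 5, table 5: round 5 has {α, δ, ε} and table 5 has {β, δ, ε}, leaving only γ.
Round 4, table 5: round 4 has {ε} and table 5 has {β, γ, δ, ε}, leaving only α.
Round 4, table 4: round 4 has {α, ε} and table 4 has {γ, δ, ε}, leaving only β.
Round 3, table 4: round 3 has {γ, ε} and table 4 has {β, γ, δ, ε}, leaving only α.
Round 4, table 3: round 4 has {α, β, ε} and table 3 has {α, γ, ε}, leaving only δ.
Round 3 already has {α, γ, ε} and table 3 already has {α, γ, δ, ε}, so round 3, table 3 must be β.

β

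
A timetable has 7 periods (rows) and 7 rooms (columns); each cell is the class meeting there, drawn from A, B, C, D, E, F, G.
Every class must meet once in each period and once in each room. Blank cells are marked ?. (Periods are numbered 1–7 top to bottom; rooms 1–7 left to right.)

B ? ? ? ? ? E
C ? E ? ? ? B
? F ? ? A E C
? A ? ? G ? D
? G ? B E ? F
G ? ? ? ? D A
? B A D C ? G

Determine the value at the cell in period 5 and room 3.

D

Period 2, room 2: period 2 has {B, C, E} and room 2 has {A, B, F, G}, leaving only D.
Period 1, room 2: period 1 has {B, E} and room 2 has {A, B, D, F, G}, leaving only C.
Period 2, room 5: period 2 has {B, C, D, E} and room 5 has {A, C, E, G}, leaving only F.
Period 1, room 5: period 1 has {B, C, E} and room 5 has {A, C, E, F, G}, leaving only D.
Period 3, room 1: period 3 has {A, C, E, F} and room 1 has {B, C, G}, leaving only D.
Period 3, room 4: period 3 has {A, C, D, E, F} and room 4 has {B, D}, leaving only G.
Period 2, room 4: period 2 has {B, C, D, E, F} and room 4 has {B, D, G}, leaving only A.
Period 1, room 4: period 1 has {B, C, D, E} and room 4 has {A, B, D, G}, leaving only F.
Period 1, room 3: period 1 has {B, C, D, E, F} and room 3 has {A, E}, leaving only G.
Period 1, room 6: period 1 has {B, C, D, E, F, G} and room 6 has {D, E}, leaving only A.
Period 2, room 6: period 2 has {A, B, C, D, E, F} and room 6 has {A, D, E}, leaving only G.
Period 3, room 3: period 3 has {A, C, D, E, F, G} and room 3 has {A, E, G}, leaving only B.
Period 5, room 1: period 5 has {B, E, F, G} and room 1 has {B, C, D, G}, leaving only A.
Period 5, room 6: period 5 has {A, B, E, F, G} and room 6 has {A, D, E, G}, leaving only C.
Period 5 already has {A, B, C, E, F, G} and room 3 already has {A, B, E, G}, so period 5, room 3 must be D.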